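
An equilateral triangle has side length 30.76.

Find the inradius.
r = Area/s with s the semi-perimeter.
Area = (√3/4)·30.76² = (√3/4)·946.1776 ≈ 0.433013·946.1776 ≈ 409.707
s = 3·30.76/2 = 46.14
r ≈ 409.707/46.14 ≈ 8.87965
(Equivalently r = side/(2√3) = 30.76/3.4641 ≈ 8.87965.)

r = 8.88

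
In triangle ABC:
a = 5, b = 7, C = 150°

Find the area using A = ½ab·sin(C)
A = ½·a·b·sin(C) = ½·5·7·sin(150°)
sin(150°) ≈ 0.5
A ≈ ½·35·0.5 = 17.5·0.5 ≈ 8.75

Area = 8.75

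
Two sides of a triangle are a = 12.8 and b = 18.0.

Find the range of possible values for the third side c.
Triangle inequality: |a − b| < c < a + b
|a − b| = |12.8 − 18.0| = 5.2
a + b = 12.8 + 18.0 = 30.8

5.2 < c < 30.8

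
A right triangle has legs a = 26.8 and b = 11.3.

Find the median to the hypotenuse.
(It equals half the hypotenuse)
Hypotenuse c = √(a² + b²) = √(718.24 + 127.69) = √845.93 ≈ 29.0849
Median to hypotenuse = c/2 ≈ 29.0849/2 ≈ 14.5424

Median = 14.54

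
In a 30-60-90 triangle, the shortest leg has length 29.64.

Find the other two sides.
In a 30-60-90 triangle the sides are in ratio 1 : √3 : 2 (short leg : long leg : hypotenuse).
Long leg = 29.64·√3 ≈ 29.64·1.73205 ≈ 51.338
Hypotenuse = 2·29.64 = 59.28

Long leg = 29.64√3 = 51.34, Hypotenuse = 59.28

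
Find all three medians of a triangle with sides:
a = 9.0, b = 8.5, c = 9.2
Median formula: m_a = ½√(2b² + 2c² − a²) (and cyclically). a² = 81, b² = 72.25, c² = 84.64.
m_a = ½√(2·72.25 + 2·84.64 − 81) = ½√232.78 ≈ ½·15.2571 ≈ 7.62856
m_b = ½√(2·81 + 2·84.64 − 72.25) = ½√259.03 ≈ ½·16.0944 ≈ 8.0472
m_c = ½√(2·81 + 2·72.25 − 84.64) = ½√221.86 ≈ ½·14.895 ≈ 7.44748

m_a = 7.629, m_b = 8.047, m_c = 7.447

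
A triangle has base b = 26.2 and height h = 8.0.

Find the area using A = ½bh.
A = ½·b·h = ½·26.2·8.0 = ½·209.6 = 104.8

Area = 104.8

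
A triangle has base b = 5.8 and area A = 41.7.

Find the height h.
A = ½·b·h  ⇒  h = 2A/b = 2·41.7/5.8 = 83.4/5.8 ≈ 14.3793

h = 14.38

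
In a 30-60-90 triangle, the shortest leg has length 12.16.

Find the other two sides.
In a 30-60-90 triangle the sides are in ratio 1 : √3 : 2 (short leg : long leg : hypotenuse).
Long leg = 12.16·√3 ≈ 12.16·1.73205 ≈ 21.0617
Hypotenuse = 2·12.16 = 24.32

Long leg = 12.16√3 = 21.06, Hypotenuse = 24.32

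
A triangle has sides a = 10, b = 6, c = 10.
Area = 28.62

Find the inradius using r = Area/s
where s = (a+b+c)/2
s = (10 + 6 + 10)/2 = 26/2 = 13
r = Area/s = 28.62/13 ≈ 2.20154

r = 2.202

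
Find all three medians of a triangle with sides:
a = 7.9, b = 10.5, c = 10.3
Median formula: m_a = ½√(2b² + 2c² − a²) (and cyclically). a² = 62.41, b² = 110.25, c² = 106.09.
m_a = ½√(2·110.25 + 2·106.09 − 62.41) = ½√370.27 ≈ ½·19.2424 ≈ 9.6212
m_b = ½√(2·62.41 + 2·106.09 − 110.25) = ½√226.75 ≈ ½·15.0582 ≈ 7.52911
m_c = ½√(2·62.41 + 2·110.25 − 106.09) = ½√239.23 ≈ ½·15.4671 ≈ 7.73353

m_a = 9.621, m_b = 7.529, m_c = 7.734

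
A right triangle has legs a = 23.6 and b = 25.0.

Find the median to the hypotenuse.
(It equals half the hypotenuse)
Hypotenuse c = √(a² + b²) = √(556.96 + 625) = √1181.96 ≈ 34.3796
Median to hypotenuse = c/2 ≈ 34.3796/2 ≈ 17.1898

Median = 17.19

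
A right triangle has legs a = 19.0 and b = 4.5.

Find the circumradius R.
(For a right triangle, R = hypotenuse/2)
Hypotenuse c = √(a² + b²) = √(361 + 20.25) = √381.25 ≈ 19.5256
R = c/2 ≈ 19.5256/2 ≈ 9.76281

R = 9.763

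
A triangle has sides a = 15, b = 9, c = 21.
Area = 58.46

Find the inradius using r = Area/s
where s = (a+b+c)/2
s = (15 + 9 + 21)/2 = 45/2 = 22.5
r = Area/s = 58.46/22.5 ≈ 2.59822

r = 2.598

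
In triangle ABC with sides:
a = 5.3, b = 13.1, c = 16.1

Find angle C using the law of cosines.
c² = a² + b² − 2ab·cos(C)  ⇒  cos(C) = (a² + b² − c²)/(2ab)
cos(C) = (5.3² + 13.1² − 16.1²)/(2·5.3·13.1) = (28.09 + 171.61 − 259.21)/138.86 = -59.51/138.86 ≈ -0.428561
C = arccos(-0.428561) ≈ 115.376°

C = 115.4°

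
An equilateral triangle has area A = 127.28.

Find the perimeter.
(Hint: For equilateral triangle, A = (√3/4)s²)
A = (√3/4)s²  ⇒  s² = 4A/√3 = 4·127.28/√3 = 509.12/1.73205 ≈ 293.941
s ≈ √293.941 ≈ 17.1447
Perimeter = 3s ≈ 3·17.1447 ≈ 51.4341

Perimeter = 51.43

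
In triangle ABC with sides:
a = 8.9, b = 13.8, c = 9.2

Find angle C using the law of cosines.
c² = a² + b² − 2ab·cos(C)  ⇒  cos(C) = (a² + b² − c²)/(2ab)
cos(C) = (8.9² + 13.8² − 9.2²)/(2·8.9·13.8) = (79.21 + 190.44 − 84.64)/245.64 = 185.01/245.64 ≈ 0.753175
C = arccos(0.753175) ≈ 41.1338°

C = 41.13°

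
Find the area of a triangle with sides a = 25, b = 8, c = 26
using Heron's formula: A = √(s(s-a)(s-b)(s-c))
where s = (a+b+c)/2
s = (25 + 8 + 26)/2 = 59/2 = 29.5
s − a = 4.5, s − b = 21.5, s − c = 3.5
s(s−a)(s−b)(s−c) = 29.5·4.5·21.5·3.5 = 9989.4375
Area = √9989.4375 ≈ 99.9472

s = 29.5, Area = 99.95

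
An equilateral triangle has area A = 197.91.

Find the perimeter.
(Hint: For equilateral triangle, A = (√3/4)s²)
A = (√3/4)s²  ⇒  s² = 4A/√3 = 4·197.91/√3 = 791.64/1.73205 ≈ 457.054
s ≈ √457.054 ≈ 21.3788
Perimeter = 3s ≈ 3·21.3788 ≈ 64.1364

Perimeter = 64.14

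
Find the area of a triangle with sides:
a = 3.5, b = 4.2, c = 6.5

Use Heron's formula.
s = (3.5 + 4.2 + 6.5)/2 = 14.2/2 = 7.1
s − a = 3.6, s − b = 2.9, s − c = 0.6
s(s−a)(s−b)(s−c) = 7.1·3.6·2.9·0.6 ≈ 44.4744
Area = √44.4744 ≈ 6.66891

Area = 6.669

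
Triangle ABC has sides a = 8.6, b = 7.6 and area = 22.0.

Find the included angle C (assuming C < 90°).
Area = ½·a·b·sin(C)  ⇒  sin(C) = 2·Area/(a·b) = 2·22.0/(8.6·7.6) = 44/65.36 ≈ 0.673195
C = arcsin(0.673195) ≈ 42.3141° (taking the acute solution since C < 90°)

C = 42.31°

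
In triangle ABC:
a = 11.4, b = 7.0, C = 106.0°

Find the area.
Two sides and the included angle (SAS): A = ½·a·b·sin(C) = ½·11.4·7.0·sin(106.0°)
sin(106.0°) ≈ 0.961262
A ≈ ½·79.8·0.961262 = 39.9·0.961262 ≈ 38.3543

Area = 38.35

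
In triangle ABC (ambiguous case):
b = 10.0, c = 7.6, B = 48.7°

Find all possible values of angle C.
b/sin(B) = c/sin(C)  ⇒  sin(C) = c·sin(B)/b = 7.6·sin(48.7°)/10.0
sin(48.7°) ≈ 0.751264
sin(C) ≈ 7.6·0.751264/10.0 ≈ 5.70961/10.0 ≈ 0.570961
Candidate 1: C₁ = arcsin(0.570961) ≈ 34.8172°  →  A = 180° − 48.7° − 34.8172° ≈ 96.4828° > 0, valid
Candidate 2: C₂ = 180° − C₁ ≈ 145.183°  →  A = 180° − 48.7° − 145.183° ≈ -13.8828° ≤ 0, not a valid triangle

C = 34.82° (one solution)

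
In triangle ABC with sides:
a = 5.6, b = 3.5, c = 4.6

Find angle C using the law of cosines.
c² = a² + b² − 2ab·cos(C)  ⇒  cos(C) = (a² + b² − c²)/(2ab)
cos(C) = (5.6² + 3.5² − 4.6²)/(2·5.6·3.5) = (31.36 + 12.25 − 21.16)/39.2 = 22.45/39.2 ≈ 0.572704
C = arccos(0.572704) ≈ 55.061°

C = 55.06°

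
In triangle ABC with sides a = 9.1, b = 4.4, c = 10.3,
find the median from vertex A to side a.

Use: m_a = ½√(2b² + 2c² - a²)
m_a = ½√(2·4.4² + 2·10.3² − 9.1²) = ½√(2·19.36 + 2·106.09 − 82.81) = ½√(38.72 + 212.18 − 82.81) = ½√168.09
√168.09 ≈ 12.965, so m_a ≈ 6.48248

m_a = 6.482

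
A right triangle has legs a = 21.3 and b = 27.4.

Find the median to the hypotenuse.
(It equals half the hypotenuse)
Hypotenuse c = √(a² + b²) = √(453.69 + 750.76) = √1204.45 ≈ 34.7052
Median to hypotenuse = c/2 ≈ 34.7052/2 ≈ 17.3526

Median = 17.35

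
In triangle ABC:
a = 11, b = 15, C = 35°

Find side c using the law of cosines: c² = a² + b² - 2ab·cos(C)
c² = 11² + 15² − 2·11·15·cos(35°)
cos(35°) ≈ 0.819152
c² ≈ 121 + 225 − 330·(0.819152) ≈ 346 − 270.32 ≈ 75.6798
c ≈ √75.6798 ≈ 8.69942

c = 8.699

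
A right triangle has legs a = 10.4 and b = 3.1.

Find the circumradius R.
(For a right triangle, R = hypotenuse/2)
Hypotenuse c = √(a² + b²) = √(108.16 + 9.61) = √117.77 ≈ 10.8522
R = c/2 ≈ 10.8522/2 ≈ 5.42609

R = 5.426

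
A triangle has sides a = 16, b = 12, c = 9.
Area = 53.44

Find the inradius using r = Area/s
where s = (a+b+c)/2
s = (16 + 12 + 9)/2 = 37/2 = 18.5
r = Area/s = 53.44/18.5 ≈ 2.88865

r = 2.889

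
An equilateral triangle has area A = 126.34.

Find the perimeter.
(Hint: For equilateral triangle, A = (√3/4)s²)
A = (√3/4)s²  ⇒  s² = 4A/√3 = 4·126.34/√3 = 505.36/1.73205 ≈ 291.77
s ≈ √291.77 ≈ 17.0813
Perimeter = 3s ≈ 3·17.0813 ≈ 51.2438

Perimeter = 51.24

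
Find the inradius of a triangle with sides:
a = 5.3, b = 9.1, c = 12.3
r = Area/s where s is the semi-perimeter.
s = (5.3 + 9.1 + 12.3)/2 = 26.7/2 = 13.35
Area = √(s(s−a)(s−b)(s−c)) = √(13.35·8.05·4.25·1.05) ≈ √479.574 ≈ 21.8992
r ≈ 21.8992/13.35 ≈ 1.64039

r = 1.64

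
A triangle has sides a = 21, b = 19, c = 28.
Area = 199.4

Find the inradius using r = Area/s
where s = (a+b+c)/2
s = (21 + 19 + 28)/2 = 68/2 = 34
r = Area/s = 199.4/34 ≈ 5.86471

r = 5.865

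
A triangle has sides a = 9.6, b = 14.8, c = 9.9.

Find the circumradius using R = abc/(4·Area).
First find the area with Heron's formula.
s = (9.6 + 14.8 + 9.9)/2 = 17.15
Area = √(s(s−a)(s−b)(s−c)) = √(17.15·7.55·2.35·7.25) ≈ √2206.06 ≈ 46.9687
abc = 9.6·14.8·9.9 = 1406.592
R = abc/(4·Area) ≈ 1406.592/(4·46.9687) = 1406.592/187.875 ≈ 7.48686

R = 7.487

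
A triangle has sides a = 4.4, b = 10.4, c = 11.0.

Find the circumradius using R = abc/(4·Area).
First find the area with Heron's formula.
s = (4.4 + 10.4 + 11.0)/2 = 12.9
Area = √(s(s−a)(s−b)(s−c)) = √(12.9·8.5·2.5·1.9) ≈ √520.837 ≈ 22.8219
abc = 4.4·10.4·11.0 = 503.36
R = abc/(4·Area) ≈ 503.36/(4·22.8219) = 503.36/91.2875 ≈ 5.51401

R = 5.514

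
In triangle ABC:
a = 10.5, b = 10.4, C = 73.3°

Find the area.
Two sides and the included angle (SAS): A = ½·a·b·sin(C) = ½·10.5·10.4·sin(73.3°)
sin(73.3°) ≈ 0.957822
A ≈ ½·109.2·0.957822 = 54.6·0.957822 ≈ 52.2971

Area = 52.3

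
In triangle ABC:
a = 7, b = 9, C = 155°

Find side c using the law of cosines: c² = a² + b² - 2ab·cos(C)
c² = 7² + 9² − 2·7·9·cos(155°)
cos(155°) ≈ -0.906308
c² ≈ 49 + 81 − 126·(-0.906308) ≈ 130 + 114.195 ≈ 244.195
c ≈ √244.195 ≈ 15.6267

c = 15.63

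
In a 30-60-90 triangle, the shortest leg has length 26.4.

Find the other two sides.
In a 30-60-90 triangle the sides are in ratio 1 : √3 : 2 (short leg : long leg : hypotenuse).
Long leg = 26.4·√3 ≈ 26.4·1.73205 ≈ 45.7261
Hypotenuse = 2·26.4 = 52.8

Long leg = 26.4√3 = 45.73, Hypotenuse = 52.8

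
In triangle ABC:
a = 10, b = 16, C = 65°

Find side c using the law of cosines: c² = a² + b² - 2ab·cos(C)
c² = 10² + 16² − 2·10·16·cos(65°)
cos(65°) ≈ 0.422618
c² ≈ 100 + 256 − 320·(0.422618) ≈ 356 − 135.238 ≈ 220.762
c ≈ √220.762 ≈ 14.8581

c = 14.86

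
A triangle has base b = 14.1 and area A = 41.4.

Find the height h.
A = ½·b·h  ⇒  h = 2A/b = 2·41.4/14.1 = 82.8/14.1 ≈ 5.87234

h = 5.872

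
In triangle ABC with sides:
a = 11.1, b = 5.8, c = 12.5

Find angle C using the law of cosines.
c² = a² + b² − 2ab·cos(C)  ⇒  cos(C) = (a² + b² − c²)/(2ab)
cos(C) = (11.1² + 5.8² − 12.5²)/(2·11.1·5.8) = (123.21 + 33.64 − 156.25)/128.76 = 0.6/128.76 ≈ 0.00465983
C = arccos(0.00465983) ≈ 89.733°

C = 89.73°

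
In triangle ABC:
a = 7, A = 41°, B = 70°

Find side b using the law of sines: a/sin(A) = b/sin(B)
a/sin(A) = b/sin(B)  ⇒  b = a·sin(B)/sin(A) = 7·sin(70°)/sin(41°)
sin(70°) ≈ 0.939693, sin(41°) ≈ 0.656059
b ≈ 7·0.939693/0.656059 ≈ 6.57785/0.656059 ≈ 10.0263

b = 10.03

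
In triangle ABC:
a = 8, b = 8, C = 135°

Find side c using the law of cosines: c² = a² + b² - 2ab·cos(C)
c² = 8² + 8² − 2·8·8·cos(135°)
cos(135°) ≈ -0.707107
c² ≈ 64 + 64 − 128·(-0.707107) ≈ 128 + 90.5097 ≈ 218.51
c ≈ √218.51 ≈ 14.7821

c = 14.78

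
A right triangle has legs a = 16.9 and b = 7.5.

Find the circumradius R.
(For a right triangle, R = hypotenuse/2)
Hypotenuse c = √(a² + b²) = √(285.61 + 56.25) = √341.86 ≈ 18.4895
R = c/2 ≈ 18.4895/2 ≈ 9.24473

R = 9.245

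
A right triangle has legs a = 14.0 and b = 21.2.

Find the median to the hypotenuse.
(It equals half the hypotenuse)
Hypotenuse c = √(a² + b²) = √(196 + 449.44) = √645.44 ≈ 25.4055
Median to hypotenuse = c/2 ≈ 25.4055/2 ≈ 12.7028

Median = 12.7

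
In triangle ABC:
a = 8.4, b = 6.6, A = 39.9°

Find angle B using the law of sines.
a/sin(A) = b/sin(B)  ⇒  sin(B) = b·sin(A)/a = 6.6·sin(39.9°)/8.4
sin(39.9°) ≈ 0.64145
sin(B) ≈ 6.6·0.64145/8.4 ≈ 4.23357/8.4 ≈ 0.503996
B = arcsin(0.503996) ≈ 30.2647°
(Since b ≤ a we need B ≤ A, so the obtuse alternative 180° − 30.2647° ≈ 149.735° is rejected.)

B = 30.26°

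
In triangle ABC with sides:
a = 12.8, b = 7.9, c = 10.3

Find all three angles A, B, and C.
Law of cosines for each angle (a² = 163.84, b² = 62.41, c² = 106.09):
cos(A) = (b² + c² − a²)/(2bc) = (62.41 + 106.09 − 163.84)/(2·7.9·10.3) = 4.66/162.74 ≈ 0.0286346  ⇒  A ≈ 88.3591°
cos(B) = (a² + c² − b²)/(2ac) = (163.84 + 106.09 − 62.41)/(2·12.8·10.3) = 207.52/263.68 ≈ 0.787015  ⇒  B ≈ 38.0926°
cos(C) = (a² + b² − c²)/(2ab) = (163.84 + 62.41 − 106.09)/(2·12.8·7.9) = 120.16/202.24 ≈ 0.594146  ⇒  C ≈ 53.5483°
Check: A + B + C ≈ 180°

A = 88.36°, B = 38.09°, C = 53.55°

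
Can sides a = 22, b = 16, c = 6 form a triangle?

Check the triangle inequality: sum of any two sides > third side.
a + b vs c: 22 + 16 = 38 > 6  ✓
a + c vs b: 22 + 6 = 28 > 16  ✓
b + c vs a: 16 + 6 = 22 ≤ 22  ✗

No: 16 + 6 = 22 is not > 22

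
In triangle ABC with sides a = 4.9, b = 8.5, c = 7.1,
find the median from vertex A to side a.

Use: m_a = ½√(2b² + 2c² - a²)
m_a = ½√(2·8.5² + 2·7.1² − 4.9²) = ½√(2·72.25 + 2·50.41 − 24.01) = ½√(144.5 + 100.82 − 24.01) = ½√221.31
√221.31 ≈ 14.8765, so m_a ≈ 7.43825

m_a = 7.438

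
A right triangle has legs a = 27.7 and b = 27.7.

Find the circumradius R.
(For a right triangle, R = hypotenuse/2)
Hypotenuse c = √(a² + b²) = √(767.29 + 767.29) = √1534.58 ≈ 39.1737
R = c/2 ≈ 39.1737/2 ≈ 19.5869

R = 19.59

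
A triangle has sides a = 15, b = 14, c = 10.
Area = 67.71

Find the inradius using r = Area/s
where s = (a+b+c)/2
s = (15 + 14 + 10)/2 = 39/2 = 19.5
r = Area/s = 67.71/19.5 ≈ 3.47231

r = 3.472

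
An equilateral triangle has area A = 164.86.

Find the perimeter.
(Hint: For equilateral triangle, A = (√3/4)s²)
A = (√3/4)s²  ⇒  s² = 4A/√3 = 4·164.86/√3 = 659.44/1.73205 ≈ 380.728
s ≈ √380.728 ≈ 19.5122
Perimeter = 3s ≈ 3·19.5122 ≈ 58.5367

Perimeter = 58.54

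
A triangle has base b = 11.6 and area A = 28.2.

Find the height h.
A = ½·b·h  ⇒  h = 2A/b = 2·28.2/11.6 = 56.4/11.6 ≈ 4.86207

h = 4.862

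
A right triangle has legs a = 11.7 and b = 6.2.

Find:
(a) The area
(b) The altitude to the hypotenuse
(a) The legs are perpendicular, so Area = ½·a·b = ½·11.7·6.2 = ½·72.54 = 36.27
(b) Hypotenuse c = √(a² + b²) = √(136.89 + 38.44) = √175.33 ≈ 13.2412
    Area = ½·c·h_c  ⇒  h_c = 2·Area/c = 72.54/13.2412 ≈ 5.47835

Area = 36.27, h_c = 5.478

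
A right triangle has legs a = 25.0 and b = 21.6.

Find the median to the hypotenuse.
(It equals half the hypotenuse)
Hypotenuse c = √(a² + b²) = √(625 + 466.56) = √1091.56 ≈ 33.0388
Median to hypotenuse = c/2 ≈ 33.0388/2 ≈ 16.5194

Median = 16.52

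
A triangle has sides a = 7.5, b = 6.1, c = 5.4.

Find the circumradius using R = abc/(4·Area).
First find the area with Heron's formula.
s = (7.5 + 6.1 + 5.4)/2 = 9.5
Area = √(s(s−a)(s−b)(s−c)) = √(9.5·2·3.4·4.1) ≈ √264.86 ≈ 16.2745
abc = 7.5·6.1·5.4 = 247.05
R = abc/(4·Area) ≈ 247.05/(4·16.2745) = 247.05/65.0981 ≈ 3.79504

R = 3.795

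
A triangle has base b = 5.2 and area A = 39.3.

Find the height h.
A = ½·b·h  ⇒  h = 2A/b = 2·39.3/5.2 = 78.6/5.2 ≈ 15.1154

h = 15.12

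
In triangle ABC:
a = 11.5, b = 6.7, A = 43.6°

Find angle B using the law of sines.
a/sin(A) = b/sin(B)  ⇒  sin(B) = b·sin(A)/a = 6.7·sin(43.6°)/11.5
sin(43.6°) ≈ 0.68962
sin(B) ≈ 6.7·0.68962/11.5 ≈ 4.62045/11.5 ≈ 0.401778
B = arcsin(0.401778) ≈ 23.6894°
(Since b ≤ a we need B ≤ A, so the obtuse alternative 180° − 23.6894° ≈ 156.311° is rejected.)

B = 23.69°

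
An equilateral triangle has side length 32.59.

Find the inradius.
r = Area/s with s the semi-perimeter.
Area = (√3/4)·32.59² = (√3/4)·1062.1081 ≈ 0.433013·1062.1081 ≈ 459.906
s = 3·32.59/2 = 48.885
r ≈ 459.906/48.885 ≈ 9.40792
(Equivalently r = side/(2√3) = 32.59/3.4641 ≈ 9.40792.)

r = 9.408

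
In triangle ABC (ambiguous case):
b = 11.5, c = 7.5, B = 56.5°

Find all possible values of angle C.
b/sin(B) = c/sin(C)  ⇒  sin(C) = c·sin(B)/b = 7.5·sin(56.5°)/11.5
sin(56.5°) ≈ 0.833886
sin(C) ≈ 7.5·0.833886/11.5 ≈ 6.25414/11.5 ≈ 0.543839
Candidate 1: C₁ = arcsin(0.543839) ≈ 32.9453°  →  A = 180° − 56.5° − 32.9453° ≈ 90.5547° > 0, valid
Candidate 2: C₂ = 180° − C₁ ≈ 147.055°  →  A = 180° − 56.5° − 147.055° ≈ -23.5547° ≤ 0, not a valid triangle

C = 32.95° (one solution)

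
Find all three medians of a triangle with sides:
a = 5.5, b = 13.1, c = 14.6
Median formula: m_a = ½√(2b² + 2c² − a²) (and cyclically). a² = 30.25, b² = 171.61, c² = 213.16.
m_a = ½√(2·171.61 + 2·213.16 − 30.25) = ½√739.29 ≈ ½·27.1899 ≈ 13.5949
m_b = ½√(2·30.25 + 2·213.16 − 171.61) = ½√315.21 ≈ ½·17.7542 ≈ 8.87708
m_c = ½√(2·30.25 + 2·171.61 − 213.16) = ½√190.56 ≈ ½·13.8043 ≈ 6.90217

m_a = 13.59, m_b = 8.877, m_c = 6.902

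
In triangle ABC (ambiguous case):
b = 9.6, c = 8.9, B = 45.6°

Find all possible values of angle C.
b/sin(B) = c/sin(C)  ⇒  sin(C) = c·sin(B)/b = 8.9·sin(45.6°)/9.6
sin(45.6°) ≈ 0.714473
sin(C) ≈ 8.9·0.714473/9.6 ≈ 6.35881/9.6 ≈ 0.662376
Candidate 1: C₁ = arcsin(0.662376) ≈ 41.4813°  →  A = 180° − 45.6° − 41.4813° ≈ 92.9187° > 0, valid
Candidate 2: C₂ = 180° − C₁ ≈ 138.519°  →  A = 180° − 45.6° − 138.519° ≈ -4.1187° ≤ 0, not a valid triangle

C = 41.48° (one solution)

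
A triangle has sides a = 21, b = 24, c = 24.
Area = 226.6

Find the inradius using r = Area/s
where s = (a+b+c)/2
s = (21 + 24 + 24)/2 = 69/2 = 34.5
r = Area/s = 226.6/34.5 ≈ 6.56812

r = 6.568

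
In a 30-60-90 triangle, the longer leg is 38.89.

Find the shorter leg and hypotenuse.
In a 30-60-90 triangle the sides are in ratio 1 : √3 : 2, so short leg = long leg/√3 and hypotenuse = 2·(short leg).
Short leg = 38.89/√3 ≈ 38.89/1.73205 ≈ 22.4532
Hypotenuse = 2·22.4532 ≈ 44.9063

Short leg = 22.45, Hypotenuse = 44.91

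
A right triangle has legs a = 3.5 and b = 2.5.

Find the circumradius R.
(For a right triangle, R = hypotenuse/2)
Hypotenuse c = √(a² + b²) = √(12.25 + 6.25) = √18.5 ≈ 4.30116
R = c/2 ≈ 4.30116/2 ≈ 2.15058

R = 2.151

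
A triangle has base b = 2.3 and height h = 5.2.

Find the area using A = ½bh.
A = ½·b·h = ½·2.3·5.2 = ½·11.96 = 5.98

Area = 5.98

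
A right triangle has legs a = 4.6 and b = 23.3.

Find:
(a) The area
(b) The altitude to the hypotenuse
(a) The legs are perpendicular, so Area = ½·a·b = ½·4.6·23.3 = ½·107.18 = 53.59
(b) Hypotenuse c = √(a² + b²) = √(21.16 + 542.89) = √564.05 ≈ 23.7497
    Area = ½·c·h_c  ⇒  h_c = 2·Area/c = 107.18/23.7497 ≈ 4.51289

Area = 53.59, h_c = 4.513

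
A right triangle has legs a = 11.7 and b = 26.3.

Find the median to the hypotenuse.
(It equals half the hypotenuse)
Hypotenuse c = √(a² + b²) = √(136.89 + 691.69) = √828.58 ≈ 28.7851
Median to hypotenuse = c/2 ≈ 28.7851/2 ≈ 14.3925

Median = 14.39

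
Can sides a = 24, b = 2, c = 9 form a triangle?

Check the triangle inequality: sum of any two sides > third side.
a + b vs c: 24 + 2 = 26 > 9  ✓
a + c vs b: 24 + 9 = 33 > 2  ✓
b + c vs a: 2 + 9 = 11 ≤ 24  ✗

No: 2 + 9 = 11 is not > 24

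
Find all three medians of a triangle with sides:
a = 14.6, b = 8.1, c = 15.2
Median formula: m_a = ½√(2b² + 2c² − a²) (and cyclically). a² = 213.16, b² = 65.61, c² = 231.04.
m_a = ½√(2·65.61 + 2·231.04 − 213.16) = ½√380.14 ≈ ½·19.4972 ≈ 9.74859
m_b = ½√(2·213.16 + 2·231.04 − 65.61) = ½√822.79 ≈ ½·28.6843 ≈ 14.3422
m_c = ½√(2·213.16 + 2·65.61 − 231.04) = ½√326.5 ≈ ½·18.0693 ≈ 9.03466

m_a = 9.749, m_b = 14.34, m_c = 9.035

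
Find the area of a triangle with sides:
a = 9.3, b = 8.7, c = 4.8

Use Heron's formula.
s = (9.3 + 8.7 + 4.8)/2 = 22.8/2 = 11.4
s − a = 2.1, s − b = 2.7, s − c = 6.6
s(s−a)(s−b)(s−c) = 11.4·2.1·2.7·6.6 ≈ 426.611
Area = √426.611 ≈ 20.6546

Area = 20.65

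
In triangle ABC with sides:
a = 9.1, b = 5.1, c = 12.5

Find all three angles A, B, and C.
Law of cosines for each angle (a² = 82.81, b² = 26.01, c² = 156.25):
cos(A) = (b² + c² − a²)/(2bc) = (26.01 + 156.25 − 82.81)/(2·5.1·12.5) = 99.45/127.5 ≈ 0.78  ⇒  A ≈ 38.7394°
cos(B) = (a² + c² − b²)/(2ac) = (82.81 + 156.25 − 26.01)/(2·9.1·12.5) = 213.05/227.5 ≈ 0.936484  ⇒  B ≈ 20.5308°
cos(C) = (a² + b² − c²)/(2ab) = (82.81 + 26.01 − 156.25)/(2·9.1·5.1) = -47.43/92.82 ≈ -0.510989  ⇒  C ≈ 120.73°
Check: A + B + C ≈ 180°

A = 38.74°, B = 20.53°, C = 120.7°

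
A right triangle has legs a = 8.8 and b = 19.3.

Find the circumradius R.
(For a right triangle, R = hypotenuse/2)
Hypotenuse c = √(a² + b²) = √(77.44 + 372.49) = √449.93 ≈ 21.2116
R = c/2 ≈ 21.2116/2 ≈ 10.6058

R = 10.61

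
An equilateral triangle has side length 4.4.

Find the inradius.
r = Area/s with s the semi-perimeter.
Area = (√3/4)·4.4² = (√3/4)·19.36 ≈ 0.433013·19.36 ≈ 8.38313
s = 3·4.4/2 = 6.6
r ≈ 8.38313/6.6 ≈ 1.27017
(Equivalently r = side/(2√3) = 4.4/3.4641 ≈ 1.27017.)

r = 1.27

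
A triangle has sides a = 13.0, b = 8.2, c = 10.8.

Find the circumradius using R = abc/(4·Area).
First find the area with Heron's formula.
s = (13.0 + 8.2 + 10.8)/2 = 16
Area = √(s(s−a)(s−b)(s−c)) = √(16·3·7.8·5.2) ≈ √1946.88 ≈ 44.1235
abc = 13.0·8.2·10.8 = 1151.28
R = abc/(4·Area) ≈ 1151.28/(4·44.1235) = 1151.28/176.494 ≈ 6.52306

R = 6.523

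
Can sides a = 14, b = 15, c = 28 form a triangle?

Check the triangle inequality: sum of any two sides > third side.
a + b vs c: 14 + 15 = 29 > 28  ✓
a + c vs b: 14 + 28 = 42 > 15  ✓
b + c vs a: 15 + 28 = 43 > 14  ✓

Yes, triangle inequality satisfied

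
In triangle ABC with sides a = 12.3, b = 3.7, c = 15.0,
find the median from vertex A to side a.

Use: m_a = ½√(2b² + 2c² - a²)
m_a = ½√(2·3.7² + 2·15.0² − 12.3²) = ½√(2·13.69 + 2·225 − 151.29) = ½√(27.38 + 450 − 151.29) = ½√326.09
√326.09 ≈ 18.058, so m_a ≈ 9.02898

m_a = 9.029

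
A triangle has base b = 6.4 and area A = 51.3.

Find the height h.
A = ½·b·h  ⇒  h = 2A/b = 2·51.3/6.4 = 102.6/6.4 ≈ 16.0312

h = 16.03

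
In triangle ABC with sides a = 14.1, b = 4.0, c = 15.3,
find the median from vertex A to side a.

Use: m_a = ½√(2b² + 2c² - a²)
m_a = ½√(2·4.0² + 2·15.3² − 14.1²) = ½√(2·16 + 2·234.09 − 198.81) = ½√(32 + 468.18 − 198.81) = ½√301.37
√301.37 ≈ 17.36, so m_a ≈ 8.68001

m_a = 8.68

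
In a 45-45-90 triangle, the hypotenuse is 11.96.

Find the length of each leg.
In a 45-45-90 triangle hypotenuse = leg·√2, so leg = hypotenuse/√2.
Leg = 11.96/√2 ≈ 11.96/1.41421 ≈ 8.457

Each leg = 8.457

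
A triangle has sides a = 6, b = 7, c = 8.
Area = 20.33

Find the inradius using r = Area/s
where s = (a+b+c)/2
s = (6 + 7 + 8)/2 = 21/2 = 10.5
r = Area/s = 20.33/10.5 ≈ 1.93619

r = 1.936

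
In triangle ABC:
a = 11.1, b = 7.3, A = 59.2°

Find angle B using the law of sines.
a/sin(A) = b/sin(B)  ⇒  sin(B) = b·sin(A)/a = 7.3·sin(59.2°)/11.1
sin(59.2°) ≈ 0.85896
sin(B) ≈ 7.3·0.85896/11.1 ≈ 6.27041/11.1 ≈ 0.564902
B = arcsin(0.564902) ≈ 34.3955°
(Since b ≤ a we need B ≤ A, so the obtuse alternative 180° − 34.3955° ≈ 145.605° is rejected.)

B = 34.4°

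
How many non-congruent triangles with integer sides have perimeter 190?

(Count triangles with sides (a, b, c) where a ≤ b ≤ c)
Let a ≤ b ≤ c with a + b + c = 190. The only binding inequality is a + b > c, i.e. 190 − c > c, so c < 190/2; and c ≥ 190/3 since c is the largest side.
So 64 ≤ c ≤ 94. For each c, b runs from ⌈(190 − c)/2⌉ up to c (then a = 190 − b − c satisfies 1 ≤ a ≤ b automatically), giving c − ⌈(190 − c)/2⌉ + 1 choices.
Summing over c: 2 + 3 + 5 + 6 + … + 45 + 47  (31 terms, c = 64, …, 94) = 752
Check (closed form: nearest integer to p²/48 for even p, (p+3)²/48 for odd p): 190²/48 = 36100/48 ≈ 752.08 → 752

752 triangles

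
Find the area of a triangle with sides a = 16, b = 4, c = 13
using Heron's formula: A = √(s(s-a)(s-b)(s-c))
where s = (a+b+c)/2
s = (16 + 4 + 13)/2 = 33/2 = 16.5
s − a = 0.5, s − b = 12.5, s − c = 3.5
s(s−a)(s−b)(s−c) = 16.5·0.5·12.5·3.5 = 360.9375
Area = √360.9375 ≈ 18.9984

s = 16.5, Area = 19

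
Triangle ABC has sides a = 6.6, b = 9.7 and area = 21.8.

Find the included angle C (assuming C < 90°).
Area = ½·a·b·sin(C)  ⇒  sin(C) = 2·Area/(a·b) = 2·21.8/(6.6·9.7) = 43.6/64.02 ≈ 0.681037
C = arcsin(0.681037) ≈ 42.9247° (taking the acute solution since C < 90°)

C = 42.92°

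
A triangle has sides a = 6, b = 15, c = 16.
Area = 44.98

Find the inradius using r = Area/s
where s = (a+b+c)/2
s = (6 + 15 + 16)/2 = 37/2 = 18.5
r = Area/s = 44.98/18.5 ≈ 2.43135

r = 2.431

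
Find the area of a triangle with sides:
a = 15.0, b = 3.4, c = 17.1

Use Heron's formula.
s = (15.0 + 3.4 + 17.1)/2 = 35.5/2 = 17.75
s − a = 2.75, s − b = 14.35, s − c = 0.65
s(s−a)(s−b)(s−c) = 17.75·2.75·14.35·0.65 ≈ 455.299
Area = √455.299 ≈ 21.3377

Area = 21.34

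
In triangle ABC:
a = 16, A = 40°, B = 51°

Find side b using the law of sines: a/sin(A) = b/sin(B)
a/sin(A) = b/sin(B)  ⇒  b = a·sin(B)/sin(A) = 16·sin(51°)/sin(40°)
sin(51°) ≈ 0.777146, sin(40°) ≈ 0.642788
b ≈ 16·0.777146/0.642788 ≈ 12.4343/0.642788 ≈ 19.3444

b = 19.34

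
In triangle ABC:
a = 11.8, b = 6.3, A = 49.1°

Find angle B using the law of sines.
a/sin(A) = b/sin(B)  ⇒  sin(B) = b·sin(A)/a = 6.3·sin(49.1°)/11.8
sin(49.1°) ≈ 0.755853
sin(B) ≈ 6.3·0.755853/11.8 ≈ 4.76188/11.8 ≈ 0.403549
B = arcsin(0.403549) ≈ 23.8002°
(Since b ≤ a we need B ≤ A, so the obtuse alternative 180° − 23.8002° ≈ 156.2° is rejected.)

B = 23.8°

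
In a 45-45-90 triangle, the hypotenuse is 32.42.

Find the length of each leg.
In a 45-45-90 triangle hypotenuse = leg·√2, so leg = hypotenuse/√2.
Leg = 32.42/√2 ≈ 32.42/1.41421 ≈ 22.9244

Each leg = 22.92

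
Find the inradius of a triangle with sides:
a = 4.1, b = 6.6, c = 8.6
r = Area/s where s is the semi-perimeter.
s = (4.1 + 6.6 + 8.6)/2 = 19.3/2 = 9.65
Area = √(s(s−a)(s−b)(s−c)) = √(9.65·5.55·3.05·1.05) ≈ √171.518 ≈ 13.0965
r ≈ 13.0965/9.65 ≈ 1.35715

r = 1.357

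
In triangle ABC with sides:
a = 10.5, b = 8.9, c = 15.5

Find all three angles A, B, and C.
Law of cosines for each angle (a² = 110.25, b² = 79.21, c² = 240.25):
cos(A) = (b² + c² − a²)/(2bc) = (79.21 + 240.25 − 110.25)/(2·8.9·15.5) = 209.21/275.9 ≈ 0.758282  ⇒  A ≈ 40.687°
cos(B) = (a² + c² − b²)/(2ac) = (110.25 + 240.25 − 79.21)/(2·10.5·15.5) = 271.29/325.5 ≈ 0.833456  ⇒  B ≈ 33.5446°
cos(C) = (a² + b² − c²)/(2ab) = (110.25 + 79.21 − 240.25)/(2·10.5·8.9) = -50.79/186.9 ≈ -0.27175  ⇒  C ≈ 105.768°
Check: A + B + C ≈ 180°

A = 40.69°, B = 33.54°, C = 105.8°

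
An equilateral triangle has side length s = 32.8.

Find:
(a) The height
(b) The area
(a) The height splits the triangle into two 30-60-90 halves: h = s·√3/2 = 32.8·1.73205/2 ≈ 56.8113/2 ≈ 28.4056
(b) Area = (√3/4)·s² = (√3/4)·32.8² = (√3/4)·1075.84 ≈ 0.433013·1075.84 ≈ 465.852

Height = 28.41, Area = 465.9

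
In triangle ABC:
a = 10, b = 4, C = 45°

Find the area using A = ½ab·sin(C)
A = ½·a·b·sin(C) = ½·10·4·sin(45°)
sin(45°) ≈ 0.707107
A ≈ ½·40·0.707107 = 20·0.707107 ≈ 14.1421

Area = 14.14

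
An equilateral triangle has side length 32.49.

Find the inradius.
r = Area/s with s the semi-perimeter.
Area = (√3/4)·32.49² = (√3/4)·1055.6001 ≈ 0.433013·1055.6001 ≈ 457.088
s = 3·32.49/2 = 48.735
r ≈ 457.088/48.735 ≈ 9.37906
(Equivalently r = side/(2√3) = 32.49/3.4641 ≈ 9.37906.)

r = 9.379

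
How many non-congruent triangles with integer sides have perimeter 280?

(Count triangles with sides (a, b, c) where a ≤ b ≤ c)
Let a ≤ b ≤ c with a + b + c = 280. The only binding inequality is a + b > c, i.e. 280 − c > c, so c < 280/2; and c ≥ 280/3 since c is the largest side.
So 94 ≤ c ≤ 139. For each c, b runs from ⌈(280 − c)/2⌉ up to c (then a = 280 − b − c satisfies 1 ≤ a ≤ b automatically), giving c − ⌈(280 − c)/2⌉ + 1 choices.
Summing over c: 2 + 3 + 5 + 6 + … + 68 + 69  (46 terms, c = 94, …, 139) = 1633
Check (closed form: nearest integer to p²/48 for even p, (p+3)²/48 for odd p): 280²/48 = 78400/48 ≈ 1633.33 → 1633

1633 triangles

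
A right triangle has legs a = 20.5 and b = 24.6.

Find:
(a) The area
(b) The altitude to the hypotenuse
(a) The legs are perpendicular, so Area = ½·a·b = ½·20.5·24.6 = ½·504.3 = 252.15
(b) Hypotenuse c = √(a² + b²) = √(420.25 + 605.16) = √1025.41 ≈ 32.022
    Area = ½·c·h_c  ⇒  h_c = 2·Area/c = 504.3/32.022 ≈ 15.7485

Area = 252.15, h_c = 15.75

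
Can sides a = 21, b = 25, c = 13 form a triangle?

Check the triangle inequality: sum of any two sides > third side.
a + b vs c: 21 + 25 = 46 > 13  ✓
a + c vs b: 21 + 13 = 34 > 25  ✓
b + c vs a: 25 + 13 = 38 > 21  ✓

Yes, triangle inequality satisfied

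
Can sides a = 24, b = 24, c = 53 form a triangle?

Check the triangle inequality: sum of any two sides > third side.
a + b vs c: 24 + 24 = 48 ≤ 53  ✗
a + c vs b: 24 + 53 = 77 > 24  ✓
b + c vs a: 24 + 53 = 77 > 24  ✓

No: 24 + 24 = 48 is not > 53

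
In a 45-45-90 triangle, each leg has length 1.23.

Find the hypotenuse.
In a 45-45-90 triangle the sides are in ratio 1 : 1 : √2, so hypotenuse = leg·√2.
Hypotenuse = 1.23·√2 ≈ 1.23·1.41421 ≈ 1.73948

Hypotenuse = 1.23√2 = 1.739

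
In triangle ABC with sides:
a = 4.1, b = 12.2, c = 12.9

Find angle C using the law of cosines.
c² = a² + b² − 2ab·cos(C)  ⇒  cos(C) = (a² + b² − c²)/(2ab)
cos(C) = (4.1² + 12.2² − 12.9²)/(2·4.1·12.2) = (16.81 + 148.84 − 166.41)/100.04 = -0.76/100.04 ≈ -0.00759696
C = arccos(-0.00759696) ≈ 90.4353°

C = 90.44°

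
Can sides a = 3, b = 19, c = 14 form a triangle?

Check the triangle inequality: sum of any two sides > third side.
a + b vs c: 3 + 19 = 22 > 14  ✓
a + c vs b: 3 + 14 = 17 ≤ 19  ✗
b + c vs a: 19 + 14 = 33 > 3  ✓

No: 3 + 14 = 17 is not > 19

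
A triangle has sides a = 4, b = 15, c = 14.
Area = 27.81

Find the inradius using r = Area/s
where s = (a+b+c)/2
s = (4 + 15 + 14)/2 = 33/2 = 16.5
r = Area/s = 27.81/16.5 ≈ 1.68545

r = 1.685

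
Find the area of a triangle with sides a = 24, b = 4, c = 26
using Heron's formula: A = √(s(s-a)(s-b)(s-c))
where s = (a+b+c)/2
s = (24 + 4 + 26)/2 = 54/2 = 27
s − a = 3, s − b = 23, s − c = 1
s(s−a)(s−b)(s−c) = 27·3·23·1 = 1863
Area = √1863 ≈ 43.1625

s = 27.0, Area = 43.16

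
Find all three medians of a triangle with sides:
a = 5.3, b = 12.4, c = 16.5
Median formula: m_a = ½√(2b² + 2c² − a²) (and cyclically). a² = 28.09, b² = 153.76, c² = 272.25.
m_a = ½√(2·153.76 + 2·272.25 − 28.09) = ½√823.93 ≈ ½·28.7042 ≈ 14.3521
m_b = ½√(2·28.09 + 2·272.25 − 153.76) = ½√446.92 ≈ ½·21.1405 ≈ 10.5702
m_c = ½√(2·28.09 + 2·153.76 − 272.25) = ½√91.45 ≈ ½·9.56295 ≈ 4.78147

m_a = 14.35, m_b = 10.57, m_c = 4.781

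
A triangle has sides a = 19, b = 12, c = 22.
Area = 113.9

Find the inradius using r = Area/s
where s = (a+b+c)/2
s = (19 + 12 + 22)/2 = 53/2 = 26.5
r = Area/s = 113.9/26.5 ≈ 4.29811

r = 4.298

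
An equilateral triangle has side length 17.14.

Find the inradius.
r = Area/s with s the semi-perimeter.
Area = (√3/4)·17.14² = (√3/4)·293.7796 ≈ 0.433013·293.7796 ≈ 127.21
s = 3·17.14/2 = 25.71
r ≈ 127.21/25.71 ≈ 4.94789
(Equivalently r = side/(2√3) = 17.14/3.4641 ≈ 4.94789.)

r = 4.948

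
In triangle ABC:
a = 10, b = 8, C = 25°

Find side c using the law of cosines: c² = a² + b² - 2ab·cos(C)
c² = 10² + 8² − 2·10·8·cos(25°)
cos(25°) ≈ 0.906308
c² ≈ 100 + 64 − 160·(0.906308) ≈ 164 − 145.009 ≈ 18.9908
c ≈ √18.9908 ≈ 4.35784

c = 4.358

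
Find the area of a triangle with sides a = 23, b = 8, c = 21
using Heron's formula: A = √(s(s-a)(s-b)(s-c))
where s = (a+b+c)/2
s = (23 + 8 + 21)/2 = 52/2 = 26
s − a = 3, s − b = 18, s − c = 5
s(s−a)(s−b)(s−c) = 26·3·18·5 = 7020
Area = √7020 ≈ 83.7854

s = 26.0, Area = 83.79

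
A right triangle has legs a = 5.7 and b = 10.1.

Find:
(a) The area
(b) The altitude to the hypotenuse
(a) The legs are perpendicular, so Area = ½·a·b = ½·5.7·10.1 = ½·57.57 = 28.785
(b) Hypotenuse c = √(a² + b²) = √(32.49 + 102.01) = √134.5 ≈ 11.5974
    Area = ½·c·h_c  ⇒  h_c = 2·Area/c = 57.57/11.5974 ≈ 4.96404

Area = 28.785, h_c = 4.964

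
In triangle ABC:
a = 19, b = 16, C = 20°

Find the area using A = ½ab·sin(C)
A = ½·a·b·sin(C) = ½·19·16·sin(20°)
sin(20°) ≈ 0.34202
A ≈ ½·304·0.34202 = 152·0.34202 ≈ 51.9871

Area = 51.99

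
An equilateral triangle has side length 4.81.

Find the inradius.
r = Area/s with s the semi-perimeter.
Area = (√3/4)·4.81² = (√3/4)·23.1361 ≈ 0.433013·23.1361 ≈ 10.0182
s = 3·4.81/2 = 7.215
r ≈ 10.0182/7.215 ≈ 1.38853
(Equivalently r = side/(2√3) = 4.81/3.4641 ≈ 1.38853.)

r = 1.389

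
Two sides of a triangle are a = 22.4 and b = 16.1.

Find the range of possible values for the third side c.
Triangle inequality: |a − b| < c < a + b
|a − b| = |22.4 − 16.1| = 6.3
a + b = 22.4 + 16.1 = 38.5

6.3 < c < 38.5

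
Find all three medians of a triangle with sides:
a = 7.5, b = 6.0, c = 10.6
Median formula: m_a = ½√(2b² + 2c² − a²) (and cyclically). a² = 56.25, b² = 36, c² = 112.36.
m_a = ½√(2·36 + 2·112.36 − 56.25) = ½√240.47 ≈ ½·15.5071 ≈ 7.75355
m_b = ½√(2·56.25 + 2·112.36 − 36) = ½√301.22 ≈ ½·17.3557 ≈ 8.67785
m_c = ½√(2·56.25 + 2·36 − 112.36) = ½√72.14 ≈ ½·8.49353 ≈ 4.24676

m_a = 7.754, m_b = 8.678, m_c = 4.247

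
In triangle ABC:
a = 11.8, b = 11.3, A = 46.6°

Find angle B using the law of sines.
a/sin(A) = b/sin(B)  ⇒  sin(B) = b·sin(A)/a = 11.3·sin(46.6°)/11.8
sin(46.6°) ≈ 0.726575
sin(B) ≈ 11.3·0.726575/11.8 ≈ 8.21029/11.8 ≈ 0.695788
B = arcsin(0.695788) ≈ 44.09°
(Since b ≤ a we need B ≤ A, so the obtuse alternative 180° − 44.09° ≈ 135.91° is rejected.)

B = 44.09°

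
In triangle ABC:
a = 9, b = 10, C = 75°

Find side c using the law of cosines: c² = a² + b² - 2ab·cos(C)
c² = 9² + 10² − 2·9·10·cos(75°)
cos(75°) ≈ 0.258819
c² ≈ 81 + 100 − 180·(0.258819) ≈ 181 − 46.5874 ≈ 134.413
c ≈ √134.413 ≈ 11.5936

c = 11.59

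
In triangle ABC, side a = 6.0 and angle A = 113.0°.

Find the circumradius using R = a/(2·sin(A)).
R = a/(2·sin(A)) = 6.0/(2·sin(113.0°))
sin(113.0°) ≈ 0.920505
R ≈ 6.0/(2·0.920505) = 6.0/1.84101 ≈ 3.25908

R = 3.259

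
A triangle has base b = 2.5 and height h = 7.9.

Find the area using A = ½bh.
A = ½·b·h = ½·2.5·7.9 = ½·19.75 = 9.875

Area = 9.875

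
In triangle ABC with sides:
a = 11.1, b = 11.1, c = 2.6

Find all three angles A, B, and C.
Law of cosines for each angle (a² = 123.21, b² = 123.21, c² = 6.76):
cos(A) = (b² + c² − a²)/(2bc) = (123.21 + 6.76 − 123.21)/(2·11.1·2.6) = 6.76/57.72 ≈ 0.117117  ⇒  A ≈ 83.2742°
cos(B) = (a² + c² − b²)/(2ac) = (123.21 + 6.76 − 123.21)/(2·11.1·2.6) = 6.76/57.72 ≈ 0.117117  ⇒  B ≈ 83.2742°
cos(C) = (a² + b² − c²)/(2ab) = (123.21 + 123.21 − 6.76)/(2·11.1·11.1) = 239.66/246.42 ≈ 0.972567  ⇒  C ≈ 13.4515°
Check: A + B + C ≈ 180°

A = 83.27°, B = 83.27°, C = 13.45°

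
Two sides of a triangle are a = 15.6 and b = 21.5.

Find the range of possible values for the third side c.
Triangle inequality: |a − b| < c < a + b
|a − b| = |15.6 − 21.5| = 5.9
a + b = 15.6 + 21.5 = 37.1

5.9 < c < 37.1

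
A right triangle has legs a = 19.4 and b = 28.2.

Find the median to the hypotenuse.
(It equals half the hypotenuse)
Hypotenuse c = √(a² + b²) = √(376.36 + 795.24) = √1171.6 ≈ 34.2286
Median to hypotenuse = c/2 ≈ 34.2286/2 ≈ 17.1143

Median = 17.11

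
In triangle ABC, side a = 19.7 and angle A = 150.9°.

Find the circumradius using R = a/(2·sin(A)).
R = a/(2·sin(A)) = 19.7/(2·sin(150.9°))
sin(150.9°) ≈ 0.486335
R ≈ 19.7/(2·0.486335) = 19.7/0.972671 ≈ 20.2535

R = 20.25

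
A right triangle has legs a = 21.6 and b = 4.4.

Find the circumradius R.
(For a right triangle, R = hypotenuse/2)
Hypotenuse c = √(a² + b²) = √(466.56 + 19.36) = √485.92 ≈ 22.0436
R = c/2 ≈ 22.0436/2 ≈ 11.0218

R = 11.02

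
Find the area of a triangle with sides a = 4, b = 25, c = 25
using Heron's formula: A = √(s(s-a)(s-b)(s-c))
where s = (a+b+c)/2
s = (4 + 25 + 25)/2 = 54/2 = 27
s − a = 23, s − b = 2, s − c = 2
s(s−a)(s−b)(s−c) = 27·23·2·2 = 2484
Area = √2484 ≈ 49.8397

s = 27.0, Area = 49.84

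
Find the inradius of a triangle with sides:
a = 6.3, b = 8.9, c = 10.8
r = Area/s where s is the semi-perimeter.
s = (6.3 + 8.9 + 10.8)/2 = 26/2 = 13
Area = √(s(s−a)(s−b)(s−c)) = √(13·6.7·4.1·2.2) ≈ √785.642 ≈ 28.0293
r ≈ 28.0293/13 ≈ 2.1561

r = 2.156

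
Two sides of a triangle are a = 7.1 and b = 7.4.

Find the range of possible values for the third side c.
Triangle inequality: |a − b| < c < a + b
|a − b| = |7.1 − 7.4| = 0.3
a + b = 7.1 + 7.4 = 14.5

0.3 < c < 14.5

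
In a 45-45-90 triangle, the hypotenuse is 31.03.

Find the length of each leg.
In a 45-45-90 triangle hypotenuse = leg·√2, so leg = hypotenuse/√2.
Leg = 31.03/√2 ≈ 31.03/1.41421 ≈ 21.9415

Each leg = 21.94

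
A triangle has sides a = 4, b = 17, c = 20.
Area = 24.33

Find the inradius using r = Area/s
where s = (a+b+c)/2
s = (4 + 17 + 20)/2 = 41/2 = 20.5
r = Area/s = 24.33/20.5 ≈ 1.18683

r = 1.187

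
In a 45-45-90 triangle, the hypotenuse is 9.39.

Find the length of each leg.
In a 45-45-90 triangle hypotenuse = leg·√2, so leg = hypotenuse/√2.
Leg = 9.39/√2 ≈ 9.39/1.41421 ≈ 6.63973

Each leg = 6.64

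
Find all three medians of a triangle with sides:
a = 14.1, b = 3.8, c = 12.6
Median formula: m_a = ½√(2b² + 2c² − a²) (and cyclically). a² = 198.81, b² = 14.44, c² = 158.76.
m_a = ½√(2·14.44 + 2·158.76 − 198.81) = ½√147.59 ≈ ½·12.1487 ≈ 6.07433
m_b = ½√(2·198.81 + 2·158.76 − 14.44) = ½√700.7 ≈ ½·26.4707 ≈ 13.2354
m_c = ½√(2·198.81 + 2·14.44 − 158.76) = ½√267.74 ≈ ½·16.3628 ≈ 8.18138

m_a = 6.074, m_b = 13.24, m_c = 8.181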